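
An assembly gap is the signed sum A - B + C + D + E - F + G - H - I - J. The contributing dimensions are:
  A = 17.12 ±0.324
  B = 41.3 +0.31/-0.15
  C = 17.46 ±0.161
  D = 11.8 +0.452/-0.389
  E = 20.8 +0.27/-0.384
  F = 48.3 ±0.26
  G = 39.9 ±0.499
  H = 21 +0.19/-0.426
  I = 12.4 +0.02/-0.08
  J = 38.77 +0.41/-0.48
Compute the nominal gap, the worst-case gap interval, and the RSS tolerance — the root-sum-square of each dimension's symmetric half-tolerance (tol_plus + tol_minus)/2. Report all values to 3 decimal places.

Stack each dimension's contribution:
  +A: nom +17.120 → Σnom=17.120; wc +0.324/-0.324 → slack +0.324/-0.324; half-tol=0.324, Σhalf²=0.104976
  -B: nom -41.300 → Σnom=-24.180; wc +0.150/-0.310 → slack +0.474/-0.634; half-tol=0.230, Σhalf²=0.157876
  +C: nom +17.460 → Σnom=-6.720; wc +0.161/-0.161 → slack +0.635/-0.795; half-tol=0.161, Σhalf²=0.183797
  +D: nom +11.800 → Σnom=5.080; wc +0.452/-0.389 → slack +1.087/-1.184; half-tol=0.420, Σhalf²=0.360617
  +E: nom +20.800 → Σnom=25.880; wc +0.270/-0.384 → slack +1.357/-1.568; half-tol=0.327, Σhalf²=0.467546
  -F: nom -48.300 → Σnom=-22.420; wc +0.260/-0.260 → slack +1.617/-1.828; half-tol=0.260, Σhalf²=0.535146
  +G: nom +39.900 → Σnom=17.480; wc +0.499/-0.499 → slack +2.116/-2.327; half-tol=0.499, Σhalf²=0.784147
  -H: nom -21.000 → Σnom=-3.520; wc +0.426/-0.190 → slack +2.542/-2.517; half-tol=0.308, Σhalf²=0.879011
  -I: nom -12.400 → Σnom=-15.920; wc +0.080/-0.020 → slack +2.622/-2.537; half-tol=0.050, Σhalf²=0.881511
  -J: nom -38.770 → Σnom=-54.690; wc +0.480/-0.410 → slack +3.102/-2.947; half-tol=0.445, Σhalf²=1.079536
Nominal = -54.690. Worst-case = [-54.690 - 2.947, -54.690 + 3.102] = [-57.637, -51.588]. RSS = √1.079536 = 1.039.

nominal=-54.690 wc=[-57.637,-51.588] rss=1.039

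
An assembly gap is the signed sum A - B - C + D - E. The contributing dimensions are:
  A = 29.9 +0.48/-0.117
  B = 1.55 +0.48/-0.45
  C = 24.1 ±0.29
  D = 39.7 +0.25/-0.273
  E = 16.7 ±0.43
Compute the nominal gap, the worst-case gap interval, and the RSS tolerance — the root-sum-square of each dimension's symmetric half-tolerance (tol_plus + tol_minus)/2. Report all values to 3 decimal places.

nominal=27.250 wc=[25.660,29.150] rss=0.802

Stack each dimension's contribution:
  +A: nom +29.900 → Σnom=29.900; wc +0.480/-0.117 → slack +0.480/-0.117; half-tol=0.298, Σhalf²=0.089102
  -B: nom -1.550 → Σnom=28.350; wc +0.450/-0.480 → slack +0.930/-0.597; half-tol=0.465, Σhalf²=0.305327
  -C: nom -24.100 → Σnom=4.250; wc +0.290/-0.290 → slack +1.220/-0.887; half-tol=0.290, Σhalf²=0.389427
  +D: nom +39.700 → Σnom=43.950; wc +0.250/-0.273 → slack +1.470/-1.160; half-tol=0.262, Σhalf²=0.457809
  -E: nom -16.700 → Σnom=27.250; wc +0.430/-0.430 → slack +1.900/-1.590; half-tol=0.430, Σhalf²=0.642709
Nominal = 27.250. Worst-case = [27.250 - 1.590, 27.250 + 1.900] = [25.660, 29.150]. RSS = √0.642709 = 0.802.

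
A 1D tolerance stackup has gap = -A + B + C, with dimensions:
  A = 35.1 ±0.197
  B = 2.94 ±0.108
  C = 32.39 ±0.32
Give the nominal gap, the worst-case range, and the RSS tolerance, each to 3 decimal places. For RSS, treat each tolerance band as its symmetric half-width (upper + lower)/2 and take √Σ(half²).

nominal=0.230 wc=[-0.395,0.855] rss=0.391

Stack each dimension's contribution:
  -A: nom -35.100 → Σnom=-35.100; wc +0.197/-0.197 → slack +0.197/-0.197; half-tol=0.197, Σhalf²=0.038809
  +B: nom +2.940 → Σnom=-32.160; wc +0.108/-0.108 → slack +0.305/-0.305; half-tol=0.108, Σhalf²=0.050473
  +C: nom +32.390 → Σnom=0.230; wc +0.320/-0.320 → slack +0.625/-0.625; half-tol=0.320, Σhalf²=0.152873
Nominal = 0.230. Worst-case = [0.230 - 0.625, 0.230 + 0.625] = [-0.395, 0.855]. RSS = √0.152873 = 0.391.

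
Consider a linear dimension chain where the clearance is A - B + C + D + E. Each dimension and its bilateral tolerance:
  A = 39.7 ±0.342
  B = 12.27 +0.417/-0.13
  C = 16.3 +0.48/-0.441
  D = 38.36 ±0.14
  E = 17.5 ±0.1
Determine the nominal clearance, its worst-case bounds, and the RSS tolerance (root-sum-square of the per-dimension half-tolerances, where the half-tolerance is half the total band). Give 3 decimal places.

Stack each dimension's contribution:
  +A: nom +39.700 → Σnom=39.700; wc +0.342/-0.342 → slack +0.342/-0.342; half-tol=0.342, Σhalf²=0.116964
  -B: nom -12.270 → Σnom=27.430; wc +0.130/-0.417 → slack +0.472/-0.759; half-tol=0.273, Σhalf²=0.191766
  +C: nom +16.300 → Σnom=43.730; wc +0.480/-0.441 → slack +0.952/-1.200; half-tol=0.461, Σhalf²=0.403826
  +D: nom +38.360 → Σnom=82.090; wc +0.140/-0.140 → slack +1.092/-1.340; half-tol=0.140, Σhalf²=0.423426
  +E: nom +17.500 → Σnom=99.590; wc +0.100/-0.100 → slack +1.192/-1.440; half-tol=0.100, Σhalf²=0.433426
Nominal = 99.590. Worst-case = [99.590 - 1.440, 99.590 + 1.192] = [98.150, 100.782]. RSS = √0.433426 = 0.658.

nominal=99.590 wc=[98.150,100.782] rss=0.658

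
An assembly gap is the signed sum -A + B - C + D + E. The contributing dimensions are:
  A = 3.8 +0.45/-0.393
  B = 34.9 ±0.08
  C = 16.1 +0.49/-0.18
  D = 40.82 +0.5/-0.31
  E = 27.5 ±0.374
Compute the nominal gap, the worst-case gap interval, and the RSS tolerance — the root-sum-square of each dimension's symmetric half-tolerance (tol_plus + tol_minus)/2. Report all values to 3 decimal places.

Stack each dimension's contribution:
  -A: nom -3.800 → Σnom=-3.800; wc +0.393/-0.450 → slack +0.393/-0.450; half-tol=0.421, Σhalf²=0.177662
  +B: nom +34.900 → Σnom=31.100; wc +0.080/-0.080 → slack +0.473/-0.530; half-tol=0.080, Σhalf²=0.184062
  -C: nom -16.100 → Σnom=15.000; wc +0.180/-0.490 → slack +0.653/-1.020; half-tol=0.335, Σhalf²=0.296287
  +D: nom +40.820 → Σnom=55.820; wc +0.500/-0.310 → slack +1.153/-1.330; half-tol=0.405, Σhalf²=0.460312
  +E: nom +27.500 → Σnom=83.320; wc +0.374/-0.374 → slack +1.527/-1.704; half-tol=0.374, Σhalf²=0.600188
Nominal = 83.320. Worst-case = [83.320 - 1.704, 83.320 + 1.527] = [81.616, 84.847]. RSS = √0.600188 = 0.775.

nominal=83.320 wc=[81.616,84.847] rss=0.775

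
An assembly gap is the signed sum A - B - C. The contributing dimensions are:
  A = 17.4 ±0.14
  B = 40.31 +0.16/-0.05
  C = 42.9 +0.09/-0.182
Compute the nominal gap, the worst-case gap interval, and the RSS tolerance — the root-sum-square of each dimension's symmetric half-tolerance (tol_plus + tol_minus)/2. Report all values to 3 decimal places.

nominal=-65.810 wc=[-66.200,-65.438] rss=0.222

Stack each dimension's contribution:
  +A: nom +17.400 → Σnom=17.400; wc +0.140/-0.140 → slack +0.140/-0.140; half-tol=0.140, Σhalf²=0.019600
  -B: nom -40.310 → Σnom=-22.910; wc +0.050/-0.160 → slack +0.190/-0.300; half-tol=0.105, Σhalf²=0.030625
  -C: nom -42.900 → Σnom=-65.810; wc +0.182/-0.090 → slack +0.372/-0.390; half-tol=0.136, Σhalf²=0.049121
Nominal = -65.810. Worst-case = [-65.810 - 0.390, -65.810 + 0.372] = [-66.200, -65.438]. RSS = √0.049121 = 0.222.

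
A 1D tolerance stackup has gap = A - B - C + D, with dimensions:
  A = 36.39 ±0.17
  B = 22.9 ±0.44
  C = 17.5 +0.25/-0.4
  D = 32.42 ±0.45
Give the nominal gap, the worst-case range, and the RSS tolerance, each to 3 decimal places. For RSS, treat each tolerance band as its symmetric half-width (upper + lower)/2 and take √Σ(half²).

Stack each dimension's contribution:
  +A: nom +36.390 → Σnom=36.390; wc +0.170/-0.170 → slack +0.170/-0.170; half-tol=0.170, Σhalf²=0.028900
  -B: nom -22.900 → Σnom=13.490; wc +0.440/-0.440 → slack +0.610/-0.610; half-tol=0.440, Σhalf²=0.222500
  -C: nom -17.500 → Σnom=-4.010; wc +0.400/-0.250 → slack +1.010/-0.860; half-tol=0.325, Σhalf²=0.328125
  +D: nom +32.420 → Σnom=28.410; wc +0.450/-0.450 → slack +1.460/-1.310; half-tol=0.450, Σhalf²=0.530625
Nominal = 28.410. Worst-case = [28.410 - 1.310, 28.410 + 1.460] = [27.100, 29.870]. RSS = √0.530625 = 0.728.

nominal=28.410 wc=[27.100,29.870] rss=0.728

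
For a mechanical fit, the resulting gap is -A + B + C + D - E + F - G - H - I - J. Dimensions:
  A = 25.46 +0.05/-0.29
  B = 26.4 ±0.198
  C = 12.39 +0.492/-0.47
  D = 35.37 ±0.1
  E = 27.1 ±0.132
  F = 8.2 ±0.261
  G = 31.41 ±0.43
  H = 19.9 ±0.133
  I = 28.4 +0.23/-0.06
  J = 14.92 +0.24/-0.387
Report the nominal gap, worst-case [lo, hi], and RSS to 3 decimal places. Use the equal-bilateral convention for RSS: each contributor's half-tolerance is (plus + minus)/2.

nominal=-64.830 wc=[-67.074,-62.347] rss=0.847

Stack each dimension's contribution:
  -A: nom -25.460 → Σnom=-25.460; wc +0.290/-0.050 → slack +0.290/-0.050; half-tol=0.170, Σhalf²=0.028900
  +B: nom +26.400 → Σnom=0.940; wc +0.198/-0.198 → slack +0.488/-0.248; half-tol=0.198, Σhalf²=0.068104
  +C: nom +12.390 → Σnom=13.330; wc +0.492/-0.470 → slack +0.980/-0.718; half-tol=0.481, Σhalf²=0.299465
  +D: nom +35.370 → Σnom=48.700; wc +0.100/-0.100 → slack +1.080/-0.818; half-tol=0.100, Σhalf²=0.309465
  -E: nom -27.100 → Σnom=21.600; wc +0.132/-0.132 → slack +1.212/-0.950; half-tol=0.132, Σhalf²=0.326889
  +F: nom +8.200 → Σnom=29.800; wc +0.261/-0.261 → slack +1.473/-1.211; half-tol=0.261, Σhalf²=0.395010
  -G: nom -31.410 → Σnom=-1.610; wc +0.430/-0.430 → slack +1.903/-1.641; half-tol=0.430, Σhalf²=0.579910
  -H: nom -19.900 → Σnom=-21.510; wc +0.133/-0.133 → slack +2.036/-1.774; half-tol=0.133, Σhalf²=0.597599
  -I: nom -28.400 → Σnom=-49.910; wc +0.060/-0.230 → slack +2.096/-2.004; half-tol=0.145, Σhalf²=0.618624
  -J: nom -14.920 → Σnom=-64.830; wc +0.387/-0.240 → slack +2.483/-2.244; half-tol=0.314, Σhalf²=0.716906
Nominal = -64.830. Worst-case = [-64.830 - 2.244, -64.830 + 2.483] = [-67.074, -62.347]. RSS = √0.716906 = 0.847.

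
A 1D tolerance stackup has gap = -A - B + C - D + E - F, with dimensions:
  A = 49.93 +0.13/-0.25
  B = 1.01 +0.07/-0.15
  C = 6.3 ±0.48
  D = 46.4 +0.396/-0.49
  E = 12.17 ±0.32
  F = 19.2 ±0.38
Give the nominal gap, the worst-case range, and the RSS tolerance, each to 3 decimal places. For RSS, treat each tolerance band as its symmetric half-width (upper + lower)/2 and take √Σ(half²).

Stack each dimension's contribution:
  -A: nom -49.930 → Σnom=-49.930; wc +0.250/-0.130 → slack +0.250/-0.130; half-tol=0.190, Σhalf²=0.036100
  -B: nom -1.010 → Σnom=-50.940; wc +0.150/-0.070 → slack +0.400/-0.200; half-tol=0.110, Σhalf²=0.048200
  +C: nom +6.300 → Σnom=-44.640; wc +0.480/-0.480 → slack +0.880/-0.680; half-tol=0.480, Σhalf²=0.278600
  -D: nom -46.400 → Σnom=-91.040; wc +0.490/-0.396 → slack +1.370/-1.076; half-tol=0.443, Σhalf²=0.474849
  +E: nom +12.170 → Σnom=-78.870; wc +0.320/-0.320 → slack +1.690/-1.396; half-tol=0.320, Σhalf²=0.577249
  -F: nom -19.200 → Σnom=-98.070; wc +0.380/-0.380 → slack +2.070/-1.776; half-tol=0.380, Σhalf²=0.721649
Nominal = -98.070. Worst-case = [-98.070 - 1.776, -98.070 + 2.070] = [-99.846, -96.000]. RSS = √0.721649 = 0.849.

nominal=-98.070 wc=[-99.846,-96.000] rss=0.849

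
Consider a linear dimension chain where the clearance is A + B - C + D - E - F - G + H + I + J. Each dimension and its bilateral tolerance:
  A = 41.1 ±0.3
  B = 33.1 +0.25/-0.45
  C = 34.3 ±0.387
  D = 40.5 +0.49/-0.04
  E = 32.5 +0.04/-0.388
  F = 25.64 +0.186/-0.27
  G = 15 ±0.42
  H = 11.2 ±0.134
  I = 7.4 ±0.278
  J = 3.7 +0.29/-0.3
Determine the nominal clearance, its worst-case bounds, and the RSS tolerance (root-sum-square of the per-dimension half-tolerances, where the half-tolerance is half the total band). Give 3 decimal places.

nominal=29.560 wc=[27.025,32.767] rss=0.943

Stack each dimension's contribution:
  +A: nom +41.100 → Σnom=41.100; wc +0.300/-0.300 → slack +0.300/-0.300; half-tol=0.300, Σhalf²=0.090000
  +B: nom +33.100 → Σnom=74.200; wc +0.250/-0.450 → slack +0.550/-0.750; half-tol=0.350, Σhalf²=0.212500
  -C: nom -34.300 → Σnom=39.900; wc +0.387/-0.387 → slack +0.937/-1.137; half-tol=0.387, Σhalf²=0.362269
  +D: nom +40.500 → Σnom=80.400; wc +0.490/-0.040 → slack +1.427/-1.177; half-tol=0.265, Σhalf²=0.432494
  -E: nom -32.500 → Σnom=47.900; wc +0.388/-0.040 → slack +1.815/-1.217; half-tol=0.214, Σhalf²=0.478290
  -F: nom -25.640 → Σnom=22.260; wc +0.270/-0.186 → slack +2.085/-1.403; half-tol=0.228, Σhalf²=0.530274
  -G: nom -15.000 → Σnom=7.260; wc +0.420/-0.420 → slack +2.505/-1.823; half-tol=0.420, Σhalf²=0.706674
  +H: nom +11.200 → Σnom=18.460; wc +0.134/-0.134 → slack +2.639/-1.957; half-tol=0.134, Σhalf²=0.724630
  +I: nom +7.400 → Σnom=25.860; wc +0.278/-0.278 → slack +2.917/-2.235; half-tol=0.278, Σhalf²=0.801914
  +J: nom +3.700 → Σnom=29.560; wc +0.290/-0.300 → slack +3.207/-2.535; half-tol=0.295, Σhalf²=0.888939
Nominal = 29.560. Worst-case = [29.560 - 2.535, 29.560 + 3.207] = [27.025, 32.767]. RSS = √0.888939 = 0.943.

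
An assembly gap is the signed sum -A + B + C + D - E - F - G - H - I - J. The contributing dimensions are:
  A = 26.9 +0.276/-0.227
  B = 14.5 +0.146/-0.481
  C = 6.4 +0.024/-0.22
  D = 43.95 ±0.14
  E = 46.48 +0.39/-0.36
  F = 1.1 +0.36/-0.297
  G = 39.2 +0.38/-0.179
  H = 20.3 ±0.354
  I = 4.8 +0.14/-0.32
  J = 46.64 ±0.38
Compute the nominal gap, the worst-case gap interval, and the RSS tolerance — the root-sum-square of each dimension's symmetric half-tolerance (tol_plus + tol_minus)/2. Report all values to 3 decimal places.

Stack each dimension's contribution:
  -A: nom -26.900 → Σnom=-26.900; wc +0.227/-0.276 → slack +0.227/-0.276; half-tol=0.252, Σhalf²=0.063252
  +B: nom +14.500 → Σnom=-12.400; wc +0.146/-0.481 → slack +0.373/-0.757; half-tol=0.314, Σhalf²=0.161534
  +C: nom +6.400 → Σnom=-6.000; wc +0.024/-0.220 → slack +0.397/-0.977; half-tol=0.122, Σhalf²=0.176419
  +D: nom +43.950 → Σnom=37.950; wc +0.140/-0.140 → slack +0.537/-1.117; half-tol=0.140, Σhalf²=0.196019
  -E: nom -46.480 → Σnom=-8.530; wc +0.360/-0.390 → slack +0.897/-1.507; half-tol=0.375, Σhalf²=0.336643
  -F: nom -1.100 → Σnom=-9.630; wc +0.297/-0.360 → slack +1.194/-1.867; half-tol=0.329, Σhalf²=0.444556
  -G: nom -39.200 → Σnom=-48.830; wc +0.179/-0.380 → slack +1.373/-2.247; half-tol=0.279, Σhalf²=0.522676
  -H: nom -20.300 → Σnom=-69.130; wc +0.354/-0.354 → slack +1.727/-2.601; half-tol=0.354, Σhalf²=0.647992
  -I: nom -4.800 → Σnom=-73.930; wc +0.320/-0.140 → slack +2.047/-2.741; half-tol=0.230, Σhalf²=0.700892
  -J: nom -46.640 → Σnom=-120.570; wc +0.380/-0.380 → slack +2.427/-3.121; half-tol=0.380, Σhalf²=0.845292
Nominal = -120.570. Worst-case = [-120.570 - 3.121, -120.570 + 2.427] = [-123.691, -118.143]. RSS = √0.845292 = 0.919.

nominal=-120.570 wc=[-123.691,-118.143] rss=0.919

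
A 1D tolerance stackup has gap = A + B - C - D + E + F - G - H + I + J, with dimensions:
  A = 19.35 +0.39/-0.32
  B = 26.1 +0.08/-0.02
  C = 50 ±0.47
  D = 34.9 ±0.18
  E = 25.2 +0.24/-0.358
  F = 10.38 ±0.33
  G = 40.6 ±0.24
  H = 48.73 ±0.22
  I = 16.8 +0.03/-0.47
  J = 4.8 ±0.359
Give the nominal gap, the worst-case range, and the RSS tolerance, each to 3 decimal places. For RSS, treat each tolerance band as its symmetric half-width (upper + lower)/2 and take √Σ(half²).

Stack each dimension's contribution:
  +A: nom +19.350 → Σnom=19.350; wc +0.390/-0.320 → slack +0.390/-0.320; half-tol=0.355, Σhalf²=0.126025
  +B: nom +26.100 → Σnom=45.450; wc +0.080/-0.020 → slack +0.470/-0.340; half-tol=0.050, Σhalf²=0.128525
  -C: nom -50.000 → Σnom=-4.550; wc +0.470/-0.470 → slack +0.940/-0.810; half-tol=0.470, Σhalf²=0.349425
  -D: nom -34.900 → Σnom=-39.450; wc +0.180/-0.180 → slack +1.120/-0.990; half-tol=0.180, Σhalf²=0.381825
  +E: nom +25.200 → Σnom=-14.250; wc +0.240/-0.358 → slack +1.360/-1.348; half-tol=0.299, Σhalf²=0.471226
  +F: nom +10.380 → Σnom=-3.870; wc +0.330/-0.330 → slack +1.690/-1.678; half-tol=0.330, Σhalf²=0.580126
  -G: nom -40.600 → Σnom=-44.470; wc +0.240/-0.240 → slack +1.930/-1.918; half-tol=0.240, Σhalf²=0.637726
  -H: nom -48.730 → Σnom=-93.200; wc +0.220/-0.220 → slack +2.150/-2.138; half-tol=0.220, Σhalf²=0.686126
  +I: nom +16.800 → Σnom=-76.400; wc +0.030/-0.470 → slack +2.180/-2.608; half-tol=0.250, Σhalf²=0.748626
  +J: nom +4.800 → Σnom=-71.600; wc +0.359/-0.359 → slack +2.539/-2.967; half-tol=0.359, Σhalf²=0.877507
Nominal = -71.600. Worst-case = [-71.600 - 2.967, -71.600 + 2.539] = [-74.567, -69.061]. RSS = √0.877507 = 0.937.

nominal=-71.600 wc=[-74.567,-69.061] rss=0.937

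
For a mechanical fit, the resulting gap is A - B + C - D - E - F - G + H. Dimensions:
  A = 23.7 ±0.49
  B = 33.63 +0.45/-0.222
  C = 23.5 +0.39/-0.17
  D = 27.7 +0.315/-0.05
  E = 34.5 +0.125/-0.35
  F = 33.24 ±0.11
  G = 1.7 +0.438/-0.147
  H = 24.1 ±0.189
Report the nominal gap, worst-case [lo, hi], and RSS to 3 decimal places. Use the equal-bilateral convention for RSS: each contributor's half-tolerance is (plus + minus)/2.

nominal=-59.470 wc=[-61.757,-57.522] rss=0.809

Stack each dimension's contribution:
  +A: nom +23.700 → Σnom=23.700; wc +0.490/-0.490 → slack +0.490/-0.490; half-tol=0.490, Σhalf²=0.240100
  -B: nom -33.630 → Σnom=-9.930; wc +0.222/-0.450 → slack +0.712/-0.940; half-tol=0.336, Σhalf²=0.352996
  +C: nom +23.500 → Σnom=13.570; wc +0.390/-0.170 → slack +1.102/-1.110; half-tol=0.280, Σhalf²=0.431396
  -D: nom -27.700 → Σnom=-14.130; wc +0.050/-0.315 → slack +1.152/-1.425; half-tol=0.182, Σhalf²=0.464702
  -E: nom -34.500 → Σnom=-48.630; wc +0.350/-0.125 → slack +1.502/-1.550; half-tol=0.237, Σhalf²=0.521108
  -F: nom -33.240 → Σnom=-81.870; wc +0.110/-0.110 → slack +1.612/-1.660; half-tol=0.110, Σhalf²=0.533208
  -G: nom -1.700 → Σnom=-83.570; wc +0.147/-0.438 → slack +1.759/-2.098; half-tol=0.292, Σhalf²=0.618765
  +H: nom +24.100 → Σnom=-59.470; wc +0.189/-0.189 → slack +1.948/-2.287; half-tol=0.189, Σhalf²=0.654486
Nominal = -59.470. Worst-case = [-59.470 - 2.287, -59.470 + 1.948] = [-61.757, -57.522]. RSS = √0.654486 = 0.809.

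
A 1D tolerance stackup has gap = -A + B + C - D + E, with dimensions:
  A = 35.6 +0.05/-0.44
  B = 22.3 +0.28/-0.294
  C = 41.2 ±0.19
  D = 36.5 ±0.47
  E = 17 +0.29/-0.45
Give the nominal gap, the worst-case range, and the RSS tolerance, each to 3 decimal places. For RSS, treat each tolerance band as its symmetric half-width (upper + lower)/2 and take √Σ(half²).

nominal=8.400 wc=[6.946,10.070] rss=0.732

Stack each dimension's contribution:
  -A: nom -35.600 → Σnom=-35.600; wc +0.440/-0.050 → slack +0.440/-0.050; half-tol=0.245, Σhalf²=0.060025
  +B: nom +22.300 → Σnom=-13.300; wc +0.280/-0.294 → slack +0.720/-0.344; half-tol=0.287, Σhalf²=0.142394
  +C: nom +41.200 → Σnom=27.900; wc +0.190/-0.190 → slack +0.910/-0.534; half-tol=0.190, Σhalf²=0.178494
  -D: nom -36.500 → Σnom=-8.600; wc +0.470/-0.470 → slack +1.380/-1.004; half-tol=0.470, Σhalf²=0.399394
  +E: nom +17.000 → Σnom=8.400; wc +0.290/-0.450 → slack +1.670/-1.454; half-tol=0.370, Σhalf²=0.536294
Nominal = 8.400. Worst-case = [8.400 - 1.454, 8.400 + 1.670] = [6.946, 10.070]. RSS = √0.536294 = 0.732.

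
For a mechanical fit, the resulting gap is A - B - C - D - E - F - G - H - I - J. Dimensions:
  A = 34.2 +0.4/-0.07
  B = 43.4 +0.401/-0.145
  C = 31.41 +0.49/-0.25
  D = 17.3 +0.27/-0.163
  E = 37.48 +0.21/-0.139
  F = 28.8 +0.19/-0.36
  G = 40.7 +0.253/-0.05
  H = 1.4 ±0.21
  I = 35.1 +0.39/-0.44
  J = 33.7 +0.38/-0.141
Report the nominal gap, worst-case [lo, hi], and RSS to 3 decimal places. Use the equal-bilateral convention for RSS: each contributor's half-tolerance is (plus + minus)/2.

Stack each dimension's contribution:
  +A: nom +34.200 → Σnom=34.200; wc +0.400/-0.070 → slack +0.400/-0.070; half-tol=0.235, Σhalf²=0.055225
  -B: nom -43.400 → Σnom=-9.200; wc +0.145/-0.401 → slack +0.545/-0.471; half-tol=0.273, Σhalf²=0.129754
  -C: nom -31.410 → Σnom=-40.610; wc +0.250/-0.490 → slack +0.795/-0.961; half-tol=0.370, Σhalf²=0.266654
  -D: nom -17.300 → Σnom=-57.910; wc +0.163/-0.270 → slack +0.958/-1.231; half-tol=0.217, Σhalf²=0.313526
  -E: nom -37.480 → Σnom=-95.390; wc +0.139/-0.210 → slack +1.097/-1.441; half-tol=0.174, Σhalf²=0.343977
  -F: nom -28.800 → Σnom=-124.190; wc +0.360/-0.190 → slack +1.457/-1.631; half-tol=0.275, Σhalf²=0.419602
  -G: nom -40.700 → Σnom=-164.890; wc +0.050/-0.253 → slack +1.507/-1.884; half-tol=0.151, Σhalf²=0.442554
  -H: nom -1.400 → Σnom=-166.290; wc +0.210/-0.210 → slack +1.717/-2.094; half-tol=0.210, Σhalf²=0.486654
  -I: nom -35.100 → Σnom=-201.390; wc +0.440/-0.390 → slack +2.157/-2.484; half-tol=0.415, Σhalf²=0.658879
  -J: nom -33.700 → Σnom=-235.090; wc +0.141/-0.380 → slack +2.298/-2.864; half-tol=0.261, Σhalf²=0.726739
Nominal = -235.090. Worst-case = [-235.090 - 2.864, -235.090 + 2.298] = [-237.954, -232.792]. RSS = √0.726739 = 0.852.

nominal=-235.090 wc=[-237.954,-232.792] rss=0.852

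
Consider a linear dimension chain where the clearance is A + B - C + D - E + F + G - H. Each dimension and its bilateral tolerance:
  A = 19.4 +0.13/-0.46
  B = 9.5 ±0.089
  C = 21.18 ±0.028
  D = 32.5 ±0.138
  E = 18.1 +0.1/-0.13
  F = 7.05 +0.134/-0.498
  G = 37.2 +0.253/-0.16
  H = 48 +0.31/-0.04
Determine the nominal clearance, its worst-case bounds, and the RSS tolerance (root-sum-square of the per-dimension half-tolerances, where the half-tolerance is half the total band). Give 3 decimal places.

Stack each dimension's contribution:
  +A: nom +19.400 → Σnom=19.400; wc +0.130/-0.460 → slack +0.130/-0.460; half-tol=0.295, Σhalf²=0.087025
  +B: nom +9.500 → Σnom=28.900; wc +0.089/-0.089 → slack +0.219/-0.549; half-tol=0.089, Σhalf²=0.094946
  -C: nom -21.180 → Σnom=7.720; wc +0.028/-0.028 → slack +0.247/-0.577; half-tol=0.028, Σhalf²=0.095730
  +D: nom +32.500 → Σnom=40.220; wc +0.138/-0.138 → slack +0.385/-0.715; half-tol=0.138, Σhalf²=0.114774
  -E: nom -18.100 → Σnom=22.120; wc +0.130/-0.100 → slack +0.515/-0.815; half-tol=0.115, Σhalf²=0.127999
  +F: nom +7.050 → Σnom=29.170; wc +0.134/-0.498 → slack +0.649/-1.313; half-tol=0.316, Σhalf²=0.227855
  +G: nom +37.200 → Σnom=66.370; wc +0.253/-0.160 → slack +0.902/-1.473; half-tol=0.207, Σhalf²=0.270497
  -H: nom -48.000 → Σnom=18.370; wc +0.040/-0.310 → slack +0.942/-1.783; half-tol=0.175, Σhalf²=0.301122
Nominal = 18.370. Worst-case = [18.370 - 1.783, 18.370 + 0.942] = [16.587, 19.312]. RSS = √0.301122 = 0.549.

nominal=18.370 wc=[16.587,19.312] rss=0.549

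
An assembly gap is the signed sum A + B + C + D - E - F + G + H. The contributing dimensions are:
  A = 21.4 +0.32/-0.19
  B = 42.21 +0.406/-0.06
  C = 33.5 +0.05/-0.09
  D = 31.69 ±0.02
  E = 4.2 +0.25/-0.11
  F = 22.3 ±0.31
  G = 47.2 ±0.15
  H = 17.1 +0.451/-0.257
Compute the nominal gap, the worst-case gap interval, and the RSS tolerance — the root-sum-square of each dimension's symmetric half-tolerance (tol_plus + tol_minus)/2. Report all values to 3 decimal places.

nominal=166.600 wc=[165.273,168.417] rss=0.633

Stack each dimension's contribution:
  +A: nom +21.400 → Σnom=21.400; wc +0.320/-0.190 → slack +0.320/-0.190; half-tol=0.255, Σhalf²=0.065025
  +B: nom +42.210 → Σnom=63.610; wc +0.406/-0.060 → slack +0.726/-0.250; half-tol=0.233, Σhalf²=0.119314
  +C: nom +33.500 → Σnom=97.110; wc +0.050/-0.090 → slack +0.776/-0.340; half-tol=0.070, Σhalf²=0.124214
  +D: nom +31.690 → Σnom=128.800; wc +0.020/-0.020 → slack +0.796/-0.360; half-tol=0.020, Σhalf²=0.124614
  -E: nom -4.200 → Σnom=124.600; wc +0.110/-0.250 → slack +0.906/-0.610; half-tol=0.180, Σhalf²=0.157014
  -F: nom -22.300 → Σnom=102.300; wc +0.310/-0.310 → slack +1.216/-0.920; half-tol=0.310, Σhalf²=0.253114
  +G: nom +47.200 → Σnom=149.500; wc +0.150/-0.150 → slack +1.366/-1.070; half-tol=0.150, Σhalf²=0.275614
  +H: nom +17.100 → Σnom=166.600; wc +0.451/-0.257 → slack +1.817/-1.327; half-tol=0.354, Σhalf²=0.400930
Nominal = 166.600. Worst-case = [166.600 - 1.327, 166.600 + 1.817] = [165.273, 168.417]. RSS = √0.400930 = 0.633.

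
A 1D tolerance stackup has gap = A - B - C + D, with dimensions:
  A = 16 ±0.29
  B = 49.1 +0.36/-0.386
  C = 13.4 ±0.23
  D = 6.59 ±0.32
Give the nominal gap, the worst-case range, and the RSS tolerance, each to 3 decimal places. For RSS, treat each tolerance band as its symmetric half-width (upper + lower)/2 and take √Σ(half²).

nominal=-39.910 wc=[-41.110,-38.684] rss=0.615

Stack each dimension's contribution:
  +A: nom +16.000 → Σnom=16.000; wc +0.290/-0.290 → slack +0.290/-0.290; half-tol=0.290, Σhalf²=0.084100
  -B: nom -49.100 → Σnom=-33.100; wc +0.386/-0.360 → slack +0.676/-0.650; half-tol=0.373, Σhalf²=0.223229
  -C: nom -13.400 → Σnom=-46.500; wc +0.230/-0.230 → slack +0.906/-0.880; half-tol=0.230, Σhalf²=0.276129
  +D: nom +6.590 → Σnom=-39.910; wc +0.320/-0.320 → slack +1.226/-1.200; half-tol=0.320, Σhalf²=0.378529
Nominal = -39.910. Worst-case = [-39.910 - 1.200, -39.910 + 1.226] = [-41.110, -38.684]. RSS = √0.378529 = 0.615.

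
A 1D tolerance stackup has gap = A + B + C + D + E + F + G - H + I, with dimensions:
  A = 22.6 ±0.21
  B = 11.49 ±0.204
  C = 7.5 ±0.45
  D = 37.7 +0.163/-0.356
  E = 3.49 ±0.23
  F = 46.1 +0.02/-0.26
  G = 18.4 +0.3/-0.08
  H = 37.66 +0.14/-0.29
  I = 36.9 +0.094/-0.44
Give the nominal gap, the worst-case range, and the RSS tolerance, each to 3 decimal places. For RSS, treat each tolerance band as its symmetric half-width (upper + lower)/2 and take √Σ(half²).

nominal=146.520 wc=[144.150,148.481] rss=0.763

Stack each dimension's contribution:
  +A: nom +22.600 → Σnom=22.600; wc +0.210/-0.210 → slack +0.210/-0.210; half-tol=0.210, Σhalf²=0.044100
  +B: nom +11.490 → Σnom=34.090; wc +0.204/-0.204 → slack +0.414/-0.414; half-tol=0.204, Σhalf²=0.085716
  +C: nom +7.500 → Σnom=41.590; wc +0.450/-0.450 → slack +0.864/-0.864; half-tol=0.450, Σhalf²=0.288216
  +D: nom +37.700 → Σnom=79.290; wc +0.163/-0.356 → slack +1.027/-1.220; half-tol=0.260, Σhalf²=0.355556
  +E: nom +3.490 → Σnom=82.780; wc +0.230/-0.230 → slack +1.257/-1.450; half-tol=0.230, Σhalf²=0.408456
  +F: nom +46.100 → Σnom=128.880; wc +0.020/-0.260 → slack +1.277/-1.710; half-tol=0.140, Σhalf²=0.428056
  +G: nom +18.400 → Σnom=147.280; wc +0.300/-0.080 → slack +1.577/-1.790; half-tol=0.190, Σhalf²=0.464156
  -H: nom -37.660 → Σnom=109.620; wc +0.290/-0.140 → slack +1.867/-1.930; half-tol=0.215, Σhalf²=0.510381
  +I: nom +36.900 → Σnom=146.520; wc +0.094/-0.440 → slack +1.961/-2.370; half-tol=0.267, Σhalf²=0.581670
Nominal = 146.520. Worst-case = [146.520 - 2.370, 146.520 + 1.961] = [144.150, 148.481]. RSS = √0.581670 = 0.763.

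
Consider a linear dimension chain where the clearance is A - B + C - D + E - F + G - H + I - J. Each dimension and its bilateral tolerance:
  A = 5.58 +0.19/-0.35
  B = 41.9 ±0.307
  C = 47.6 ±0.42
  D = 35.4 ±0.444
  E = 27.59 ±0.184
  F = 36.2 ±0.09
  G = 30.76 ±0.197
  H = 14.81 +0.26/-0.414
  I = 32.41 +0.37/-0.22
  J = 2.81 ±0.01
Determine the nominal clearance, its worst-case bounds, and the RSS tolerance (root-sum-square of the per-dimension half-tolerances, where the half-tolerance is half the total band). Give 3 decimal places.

Stack each dimension's contribution:
  +A: nom +5.580 → Σnom=5.580; wc +0.190/-0.350 → slack +0.190/-0.350; half-tol=0.270, Σhalf²=0.072900
  -B: nom -41.900 → Σnom=-36.320; wc +0.307/-0.307 → slack +0.497/-0.657; half-tol=0.307, Σhalf²=0.167149
  +C: nom +47.600 → Σnom=11.280; wc +0.420/-0.420 → slack +0.917/-1.077; half-tol=0.420, Σhalf²=0.343549
  -D: nom -35.400 → Σnom=-24.120; wc +0.444/-0.444 → slack +1.361/-1.521; half-tol=0.444, Σhalf²=0.540685
  +E: nom +27.590 → Σnom=3.470; wc +0.184/-0.184 → slack +1.545/-1.705; half-tol=0.184, Σhalf²=0.574541
  -F: nom -36.200 → Σnom=-32.730; wc +0.090/-0.090 → slack +1.635/-1.795; half-tol=0.090, Σhalf²=0.582641
  +G: nom +30.760 → Σnom=-1.970; wc +0.197/-0.197 → slack +1.832/-1.992; half-tol=0.197, Σhalf²=0.621450
  -H: nom -14.810 → Σnom=-16.780; wc +0.414/-0.260 → slack +2.246/-2.252; half-tol=0.337, Σhalf²=0.735019
  +I: nom +32.410 → Σnom=15.630; wc +0.370/-0.220 → slack +2.616/-2.472; half-tol=0.295, Σhalf²=0.822044
  -J: nom -2.810 → Σnom=12.820; wc +0.010/-0.010 → slack +2.626/-2.482; half-tol=0.010, Σhalf²=0.822144
Nominal = 12.820. Worst-case = [12.820 - 2.482, 12.820 + 2.626] = [10.338, 15.446]. RSS = √0.822144 = 0.907.

nominal=12.820 wc=[10.338,15.446] rss=0.907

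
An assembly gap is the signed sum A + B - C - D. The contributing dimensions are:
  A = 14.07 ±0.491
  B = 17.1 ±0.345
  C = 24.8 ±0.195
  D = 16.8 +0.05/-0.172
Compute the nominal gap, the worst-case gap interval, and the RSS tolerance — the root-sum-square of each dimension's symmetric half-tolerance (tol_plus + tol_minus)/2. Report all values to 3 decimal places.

Stack each dimension's contribution:
  +A: nom +14.070 → Σnom=14.070; wc +0.491/-0.491 → slack +0.491/-0.491; half-tol=0.491, Σhalf²=0.241081
  +B: nom +17.100 → Σnom=31.170; wc +0.345/-0.345 → slack +0.836/-0.836; half-tol=0.345, Σhalf²=0.360106
  -C: nom -24.800 → Σnom=6.370; wc +0.195/-0.195 → slack +1.031/-1.031; half-tol=0.195, Σhalf²=0.398131
  -D: nom -16.800 → Σnom=-10.430; wc +0.172/-0.050 → slack +1.203/-1.081; half-tol=0.111, Σhalf²=0.410452
Nominal = -10.430. Worst-case = [-10.430 - 1.081, -10.430 + 1.203] = [-11.511, -9.227]. RSS = √0.410452 = 0.641.

nominal=-10.430 wc=[-11.511,-9.227] rss=0.641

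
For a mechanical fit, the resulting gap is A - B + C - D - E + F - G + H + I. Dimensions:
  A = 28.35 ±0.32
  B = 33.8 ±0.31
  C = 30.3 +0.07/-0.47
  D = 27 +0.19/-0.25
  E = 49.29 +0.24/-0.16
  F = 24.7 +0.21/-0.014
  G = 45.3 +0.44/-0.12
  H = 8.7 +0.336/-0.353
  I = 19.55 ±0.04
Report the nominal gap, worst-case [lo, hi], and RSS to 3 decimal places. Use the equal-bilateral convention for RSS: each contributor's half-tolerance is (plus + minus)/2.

nominal=-43.790 wc=[-46.167,-41.974] rss=0.756

Stack each dimension's contribution:
  +A: nom +28.350 → Σnom=28.350; wc +0.320/-0.320 → slack +0.320/-0.320; half-tol=0.320, Σhalf²=0.102400
  -B: nom -33.800 → Σnom=-5.450; wc +0.310/-0.310 → slack +0.630/-0.630; half-tol=0.310, Σhalf²=0.198500
  +C: nom +30.300 → Σnom=24.850; wc +0.070/-0.470 → slack +0.700/-1.100; half-tol=0.270, Σhalf²=0.271400
  -D: nom -27.000 → Σnom=-2.150; wc +0.250/-0.190 → slack +0.950/-1.290; half-tol=0.220, Σhalf²=0.319800
  -E: nom -49.290 → Σnom=-51.440; wc +0.160/-0.240 → slack +1.110/-1.530; half-tol=0.200, Σhalf²=0.359800
  +F: nom +24.700 → Σnom=-26.740; wc +0.210/-0.014 → slack +1.320/-1.544; half-tol=0.112, Σhalf²=0.372344
  -G: nom -45.300 → Σnom=-72.040; wc +0.120/-0.440 → slack +1.440/-1.984; half-tol=0.280, Σhalf²=0.450744
  +H: nom +8.700 → Σnom=-63.340; wc +0.336/-0.353 → slack +1.776/-2.337; half-tol=0.345, Σhalf²=0.569424
  +I: nom +19.550 → Σnom=-43.790; wc +0.040/-0.040 → slack +1.816/-2.377; half-tol=0.040, Σhalf²=0.571024
Nominal = -43.790. Worst-case = [-43.790 - 2.377, -43.790 + 1.816] = [-46.167, -41.974]. RSS = √0.571024 = 0.756.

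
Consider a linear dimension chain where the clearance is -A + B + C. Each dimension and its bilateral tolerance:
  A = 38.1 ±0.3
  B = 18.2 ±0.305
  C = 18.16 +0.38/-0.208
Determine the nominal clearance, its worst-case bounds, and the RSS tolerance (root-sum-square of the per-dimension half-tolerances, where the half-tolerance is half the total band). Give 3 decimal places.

Stack each dimension's contribution:
  -A: nom -38.100 → Σnom=-38.100; wc +0.300/-0.300 → slack +0.300/-0.300; half-tol=0.300, Σhalf²=0.090000
  +B: nom +18.200 → Σnom=-19.900; wc +0.305/-0.305 → slack +0.605/-0.605; half-tol=0.305, Σhalf²=0.183025
  +C: nom +18.160 → Σnom=-1.740; wc +0.380/-0.208 → slack +0.985/-0.813; half-tol=0.294, Σhalf²=0.269461
Nominal = -1.740. Worst-case = [-1.740 - 0.813, -1.740 + 0.985] = [-2.553, -0.755]. RSS = √0.269461 = 0.519.

nominal=-1.740 wc=[-2.553,-0.755] rss=0.519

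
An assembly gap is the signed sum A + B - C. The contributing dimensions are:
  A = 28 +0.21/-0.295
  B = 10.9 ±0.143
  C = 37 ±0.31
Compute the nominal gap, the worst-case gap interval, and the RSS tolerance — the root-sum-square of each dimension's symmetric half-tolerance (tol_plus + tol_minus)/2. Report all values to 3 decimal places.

nominal=1.900 wc=[1.152,2.563] rss=0.425

Stack each dimension's contribution:
  +A: nom +28.000 → Σnom=28.000; wc +0.210/-0.295 → slack +0.210/-0.295; half-tol=0.253, Σhalf²=0.063756
  +B: nom +10.900 → Σnom=38.900; wc +0.143/-0.143 → slack +0.353/-0.438; half-tol=0.143, Σhalf²=0.084205
  -C: nom -37.000 → Σnom=1.900; wc +0.310/-0.310 → slack +0.663/-0.748; half-tol=0.310, Σhalf²=0.180305
Nominal = 1.900. Worst-case = [1.900 - 0.748, 1.900 + 0.663] = [1.152, 2.563]. RSS = √0.180305 = 0.425.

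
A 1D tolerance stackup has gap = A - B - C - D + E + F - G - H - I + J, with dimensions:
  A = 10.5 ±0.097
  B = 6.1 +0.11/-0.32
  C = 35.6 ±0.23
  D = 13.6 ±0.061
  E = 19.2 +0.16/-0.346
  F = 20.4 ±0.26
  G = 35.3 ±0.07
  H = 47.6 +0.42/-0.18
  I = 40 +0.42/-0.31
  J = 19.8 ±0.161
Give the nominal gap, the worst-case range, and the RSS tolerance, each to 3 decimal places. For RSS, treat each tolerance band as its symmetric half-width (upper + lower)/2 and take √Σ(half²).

Stack each dimension's contribution:
  +A: nom +10.500 → Σnom=10.500; wc +0.097/-0.097 → slack +0.097/-0.097; half-tol=0.097, Σhalf²=0.009409
  -B: nom -6.100 → Σnom=4.400; wc +0.320/-0.110 → slack +0.417/-0.207; half-tol=0.215, Σhalf²=0.055634
  -C: nom -35.600 → Σnom=-31.200; wc +0.230/-0.230 → slack +0.647/-0.437; half-tol=0.230, Σhalf²=0.108534
  -D: nom -13.600 → Σnom=-44.800; wc +0.061/-0.061 → slack +0.708/-0.498; half-tol=0.061, Σhalf²=0.112255
  +E: nom +19.200 → Σnom=-25.600; wc +0.160/-0.346 → slack +0.868/-0.844; half-tol=0.253, Σhalf²=0.176264
  +F: nom +20.400 → Σnom=-5.200; wc +0.260/-0.260 → slack +1.128/-1.104; half-tol=0.260, Σhalf²=0.243864
  -G: nom -35.300 → Σnom=-40.500; wc +0.070/-0.070 → slack +1.198/-1.174; half-tol=0.070, Σhalf²=0.248764
  -H: nom -47.600 → Σnom=-88.100; wc +0.180/-0.420 → slack +1.378/-1.594; half-tol=0.300, Σhalf²=0.338764
  -I: nom -40.000 → Σnom=-128.100; wc +0.310/-0.420 → slack +1.688/-2.014; half-tol=0.365, Σhalf²=0.471989
  +J: nom +19.800 → Σnom=-108.300; wc +0.161/-0.161 → slack +1.849/-2.175; half-tol=0.161, Σhalf²=0.497910
Nominal = -108.300. Worst-case = [-108.300 - 2.175, -108.300 + 1.849] = [-110.475, -106.451]. RSS = √0.497910 = 0.706.

nominal=-108.300 wc=[-110.475,-106.451] rss=0.706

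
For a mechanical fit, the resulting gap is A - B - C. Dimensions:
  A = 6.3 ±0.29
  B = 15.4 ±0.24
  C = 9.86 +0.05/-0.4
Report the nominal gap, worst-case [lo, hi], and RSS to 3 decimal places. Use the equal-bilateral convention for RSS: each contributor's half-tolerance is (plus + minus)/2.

nominal=-18.960 wc=[-19.540,-18.030] rss=0.439

Stack each dimension's contribution:
  +A: nom +6.300 → Σnom=6.300; wc +0.290/-0.290 → slack +0.290/-0.290; half-tol=0.290, Σhalf²=0.084100
  -B: nom -15.400 → Σnom=-9.100; wc +0.240/-0.240 → slack +0.530/-0.530; half-tol=0.240, Σhalf²=0.141700
  -C: nom -9.860 → Σnom=-18.960; wc +0.400/-0.050 → slack +0.930/-0.580; half-tol=0.225, Σhalf²=0.192325
Nominal = -18.960. Worst-case = [-18.960 - 0.580, -18.960 + 0.930] = [-19.540, -18.030]. RSS = √0.192325 = 0.439.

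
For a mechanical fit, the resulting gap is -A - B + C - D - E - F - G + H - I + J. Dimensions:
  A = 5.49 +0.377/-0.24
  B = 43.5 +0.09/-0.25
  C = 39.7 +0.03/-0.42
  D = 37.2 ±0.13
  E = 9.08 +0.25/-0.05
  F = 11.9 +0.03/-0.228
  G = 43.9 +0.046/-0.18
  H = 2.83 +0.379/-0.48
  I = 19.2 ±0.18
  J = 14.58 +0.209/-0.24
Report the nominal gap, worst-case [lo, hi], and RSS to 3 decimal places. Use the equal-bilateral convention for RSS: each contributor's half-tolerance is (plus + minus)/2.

Stack each dimension's contribution:
  -A: nom -5.490 → Σnom=-5.490; wc +0.240/-0.377 → slack +0.240/-0.377; half-tol=0.308, Σhalf²=0.095172
  -B: nom -43.500 → Σnom=-48.990; wc +0.250/-0.090 → slack +0.490/-0.467; half-tol=0.170, Σhalf²=0.124072
  +C: nom +39.700 → Σnom=-9.290; wc +0.030/-0.420 → slack +0.520/-0.887; half-tol=0.225, Σhalf²=0.174697
  -D: nom -37.200 → Σnom=-46.490; wc +0.130/-0.130 → slack +0.650/-1.017; half-tol=0.130, Σhalf²=0.191597
  -E: nom -9.080 → Σnom=-55.570; wc +0.050/-0.250 → slack +0.700/-1.267; half-tol=0.150, Σhalf²=0.214097
  -F: nom -11.900 → Σnom=-67.470; wc +0.228/-0.030 → slack +0.928/-1.297; half-tol=0.129, Σhalf²=0.230738
  -G: nom -43.900 → Σnom=-111.370; wc +0.180/-0.046 → slack +1.108/-1.343; half-tol=0.113, Σhalf²=0.243507
  +H: nom +2.830 → Σnom=-108.540; wc +0.379/-0.480 → slack +1.487/-1.823; half-tol=0.429, Σhalf²=0.427977
  -I: nom -19.200 → Σnom=-127.740; wc +0.180/-0.180 → slack +1.667/-2.003; half-tol=0.180, Σhalf²=0.460377
  +J: nom +14.580 → Σnom=-113.160; wc +0.209/-0.240 → slack +1.876/-2.243; half-tol=0.224, Σhalf²=0.510778
Nominal = -113.160. Worst-case = [-113.160 - 2.243, -113.160 + 1.876] = [-115.403, -111.284]. RSS = √0.510778 = 0.715.

nominal=-113.160 wc=[-115.403,-111.284] rss=0.715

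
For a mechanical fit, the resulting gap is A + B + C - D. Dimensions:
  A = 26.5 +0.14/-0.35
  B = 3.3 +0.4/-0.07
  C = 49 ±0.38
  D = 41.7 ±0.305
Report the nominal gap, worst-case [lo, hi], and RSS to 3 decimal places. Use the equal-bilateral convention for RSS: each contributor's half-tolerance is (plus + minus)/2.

nominal=37.100 wc=[35.995,38.325] rss=0.594

Stack each dimension's contribution:
  +A: nom +26.500 → Σnom=26.500; wc +0.140/-0.350 → slack +0.140/-0.350; half-tol=0.245, Σhalf²=0.060025
  +B: nom +3.300 → Σnom=29.800; wc +0.400/-0.070 → slack +0.540/-0.420; half-tol=0.235, Σhalf²=0.115250
  +C: nom +49.000 → Σnom=78.800; wc +0.380/-0.380 → slack +0.920/-0.800; half-tol=0.380, Σhalf²=0.259650
  -D: nom -41.700 → Σnom=37.100; wc +0.305/-0.305 → slack +1.225/-1.105; half-tol=0.305, Σhalf²=0.352675
Nominal = 37.100. Worst-case = [37.100 - 1.105, 37.100 + 1.225] = [35.995, 38.325]. RSS = √0.352675 = 0.594.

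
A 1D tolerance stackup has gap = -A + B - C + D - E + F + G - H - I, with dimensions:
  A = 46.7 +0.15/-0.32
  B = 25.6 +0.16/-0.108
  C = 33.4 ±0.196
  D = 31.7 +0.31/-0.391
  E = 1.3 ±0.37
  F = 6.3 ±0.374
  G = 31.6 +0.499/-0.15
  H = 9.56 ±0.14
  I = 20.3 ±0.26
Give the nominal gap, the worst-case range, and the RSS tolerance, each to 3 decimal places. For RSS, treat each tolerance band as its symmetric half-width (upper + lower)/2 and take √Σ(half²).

Stack each dimension's contribution:
  -A: nom -46.700 → Σnom=-46.700; wc +0.320/-0.150 → slack +0.320/-0.150; half-tol=0.235, Σhalf²=0.055225
  +B: nom +25.600 → Σnom=-21.100; wc +0.160/-0.108 → slack +0.480/-0.258; half-tol=0.134, Σhalf²=0.073181
  -C: nom -33.400 → Σnom=-54.500; wc +0.196/-0.196 → slack +0.676/-0.454; half-tol=0.196, Σhalf²=0.111597
  +D: nom +31.700 → Σnom=-22.800; wc +0.310/-0.391 → slack +0.986/-0.845; half-tol=0.351, Σhalf²=0.234447
  -E: nom -1.300 → Σnom=-24.100; wc +0.370/-0.370 → slack +1.356/-1.215; half-tol=0.370, Σhalf²=0.371347
  +F: nom +6.300 → Σnom=-17.800; wc +0.374/-0.374 → slack +1.730/-1.589; half-tol=0.374, Σhalf²=0.511223
  +G: nom +31.600 → Σnom=13.800; wc +0.499/-0.150 → slack +2.229/-1.739; half-tol=0.325, Σhalf²=0.616524
  -H: nom -9.560 → Σnom=4.240; wc +0.140/-0.140 → slack +2.369/-1.879; half-tol=0.140, Σhalf²=0.636123
  -I: nom -20.300 → Σnom=-16.060; wc +0.260/-0.260 → slack +2.629/-2.139; half-tol=0.260, Σhalf²=0.703723
Nominal = -16.060. Worst-case = [-16.060 - 2.139, -16.060 + 2.629] = [-18.199, -13.431]. RSS = √0.703723 = 0.839.

nominal=-16.060 wc=[-18.199,-13.431] rss=0.839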